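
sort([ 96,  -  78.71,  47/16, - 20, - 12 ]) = [ - 78.71, - 20, - 12,47/16,96 ]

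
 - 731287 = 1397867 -2129154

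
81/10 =8 + 1/10 = 8.10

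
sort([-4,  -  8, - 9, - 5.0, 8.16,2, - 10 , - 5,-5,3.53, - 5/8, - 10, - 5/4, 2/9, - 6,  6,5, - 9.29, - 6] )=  [ - 10, - 10, - 9.29,  -  9, - 8, - 6, - 6, - 5.0, - 5,-5,  -  4, - 5/4, - 5/8, 2/9 , 2,3.53,5, 6,8.16]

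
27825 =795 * 35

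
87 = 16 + 71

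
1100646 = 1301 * 846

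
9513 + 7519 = 17032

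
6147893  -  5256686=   891207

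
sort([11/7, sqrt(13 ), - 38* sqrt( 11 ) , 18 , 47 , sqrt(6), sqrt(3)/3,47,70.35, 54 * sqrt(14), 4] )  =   [ - 38*sqrt(11),sqrt ( 3 ) /3, 11/7, sqrt(6),sqrt(13), 4,  18, 47,47, 70.35, 54*sqrt( 14 )]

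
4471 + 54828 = 59299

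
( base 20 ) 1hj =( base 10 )759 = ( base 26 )135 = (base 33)N0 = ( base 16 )2F7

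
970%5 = 0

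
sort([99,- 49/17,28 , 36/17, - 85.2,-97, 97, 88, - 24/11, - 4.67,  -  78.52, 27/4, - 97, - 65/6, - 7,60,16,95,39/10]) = [  -  97,  -  97, - 85.2, - 78.52,-65/6, - 7, - 4.67, - 49/17, - 24/11,36/17 , 39/10,27/4,16, 28, 60,88,  95, 97,99 ]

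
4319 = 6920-2601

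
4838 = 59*82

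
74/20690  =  37/10345 = 0.00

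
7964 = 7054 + 910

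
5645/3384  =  1+ 2261/3384 = 1.67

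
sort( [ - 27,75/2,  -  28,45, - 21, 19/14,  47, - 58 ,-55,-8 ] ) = [ - 58, - 55,-28,-27 , - 21, -8, 19/14, 75/2,45, 47]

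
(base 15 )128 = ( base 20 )D3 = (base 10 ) 263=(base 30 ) 8n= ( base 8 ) 407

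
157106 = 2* 78553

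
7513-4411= 3102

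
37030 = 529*70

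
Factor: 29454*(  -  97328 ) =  - 2^5 * 3^1*7^1*11^1*79^1*4909^1 = - 2866698912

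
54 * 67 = 3618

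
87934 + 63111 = 151045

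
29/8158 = 29/8158 = 0.00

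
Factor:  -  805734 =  - 2^1*3^3*43^1 * 347^1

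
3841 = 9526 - 5685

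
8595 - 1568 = 7027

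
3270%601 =265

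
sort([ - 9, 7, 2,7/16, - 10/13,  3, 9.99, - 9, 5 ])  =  [  -  9, -9, - 10/13, 7/16, 2, 3 , 5,7,9.99 ] 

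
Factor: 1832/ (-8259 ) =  - 2^3 *3^( - 1)*229^1 * 2753^(-1)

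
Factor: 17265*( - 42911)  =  -740858415  =  -3^1* 5^1*11^1*47^1* 83^1*1151^1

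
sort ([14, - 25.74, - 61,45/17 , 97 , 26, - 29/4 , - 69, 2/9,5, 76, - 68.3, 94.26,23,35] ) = [-69 ,-68.3 , - 61,-25.74 , - 29/4,2/9, 45/17,5,14 , 23, 26, 35, 76, 94.26, 97 ]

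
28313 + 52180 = 80493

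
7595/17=7595/17=446.76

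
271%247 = 24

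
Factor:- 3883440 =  - 2^4*3^1*5^1*11^1 * 1471^1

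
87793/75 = 87793/75 = 1170.57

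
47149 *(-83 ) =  - 3913367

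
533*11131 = 5932823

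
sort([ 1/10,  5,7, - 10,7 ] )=[ -10, 1/10, 5, 7,7]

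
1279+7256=8535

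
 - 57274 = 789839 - 847113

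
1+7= 8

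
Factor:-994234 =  - 2^1 * 497117^1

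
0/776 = 0 = 0.00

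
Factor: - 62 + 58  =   - 2^2  =  -4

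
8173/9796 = 8173/9796 = 0.83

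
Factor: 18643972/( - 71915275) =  - 2^2*5^( - 2)*2876611^( - 1)*4660993^1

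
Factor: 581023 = 103^1*5641^1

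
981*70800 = 69454800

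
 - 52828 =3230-56058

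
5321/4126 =1 + 1195/4126 = 1.29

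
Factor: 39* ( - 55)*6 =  - 2^1 * 3^2 *5^1*11^1  *13^1 = - 12870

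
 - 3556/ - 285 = 3556/285 = 12.48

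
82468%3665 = 1838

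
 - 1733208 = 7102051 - 8835259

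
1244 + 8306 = 9550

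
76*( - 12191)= - 926516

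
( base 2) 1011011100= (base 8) 1334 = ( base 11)606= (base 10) 732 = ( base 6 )3220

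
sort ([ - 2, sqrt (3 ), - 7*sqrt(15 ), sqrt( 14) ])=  [-7*sqrt(15),  -  2,sqrt( 3 ), sqrt(14)] 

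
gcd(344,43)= 43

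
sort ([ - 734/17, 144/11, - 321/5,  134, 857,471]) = [-321/5,-734/17, 144/11,134, 471, 857]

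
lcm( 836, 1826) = 69388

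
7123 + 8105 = 15228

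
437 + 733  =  1170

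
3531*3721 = 13138851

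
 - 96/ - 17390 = 48/8695= 0.01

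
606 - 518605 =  - 517999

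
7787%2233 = 1088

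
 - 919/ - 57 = 16 + 7/57 = 16.12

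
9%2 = 1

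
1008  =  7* 144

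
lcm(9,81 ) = 81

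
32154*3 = 96462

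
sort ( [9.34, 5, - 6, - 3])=[-6,-3,5,9.34] 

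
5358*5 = 26790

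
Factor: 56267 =56267^1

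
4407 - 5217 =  - 810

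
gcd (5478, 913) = 913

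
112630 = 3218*35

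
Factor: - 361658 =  - 2^1 * 11^1*17^1*967^1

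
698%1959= 698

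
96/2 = 48 = 48.00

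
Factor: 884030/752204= 2^ ( - 1 )*5^1*7^1*73^1*1087^( - 1) = 2555/2174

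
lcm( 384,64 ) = 384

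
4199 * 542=2275858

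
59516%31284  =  28232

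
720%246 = 228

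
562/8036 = 281/4018  =  0.07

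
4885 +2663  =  7548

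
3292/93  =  35+37/93 =35.40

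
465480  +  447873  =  913353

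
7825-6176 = 1649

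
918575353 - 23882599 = 894692754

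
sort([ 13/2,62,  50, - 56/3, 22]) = [- 56/3,13/2,22,50,  62 ] 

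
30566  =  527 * 58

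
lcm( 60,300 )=300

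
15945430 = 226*70555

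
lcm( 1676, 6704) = 6704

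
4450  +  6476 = 10926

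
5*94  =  470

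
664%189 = 97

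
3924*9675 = 37964700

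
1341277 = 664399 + 676878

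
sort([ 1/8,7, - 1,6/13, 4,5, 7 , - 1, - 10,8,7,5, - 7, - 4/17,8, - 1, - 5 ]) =[- 10, - 7, - 5, - 1,- 1,  -  1, - 4/17,1/8,6/13,4, 5,  5, 7,7,7,8,8 ]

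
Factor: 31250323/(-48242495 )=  - 5^( - 1)*7^(-1)*13^1 * 41^1*137^(-1)*10061^(-1 )*58631^1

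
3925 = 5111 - 1186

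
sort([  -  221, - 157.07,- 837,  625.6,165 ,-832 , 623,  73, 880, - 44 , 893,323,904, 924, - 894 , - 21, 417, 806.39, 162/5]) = [ -894,  -  837,-832, - 221, - 157.07,  -  44,-21,162/5,73, 165,323 , 417, 623,  625.6,806.39,880, 893,904, 924]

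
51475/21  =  2451+ 4/21 = 2451.19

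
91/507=7/39 = 0.18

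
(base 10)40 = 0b101000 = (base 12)34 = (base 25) 1f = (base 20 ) 20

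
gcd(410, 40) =10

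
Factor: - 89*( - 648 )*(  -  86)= -2^4*3^4*43^1*89^1 = - 4959792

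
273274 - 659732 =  - 386458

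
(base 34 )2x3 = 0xd6d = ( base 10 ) 3437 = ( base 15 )1042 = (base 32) 3BD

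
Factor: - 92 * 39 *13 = -2^2*3^1*13^2 * 23^1 = - 46644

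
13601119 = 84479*161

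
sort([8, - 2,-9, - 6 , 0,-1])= [ - 9, - 6, - 2, - 1 , 0,  8]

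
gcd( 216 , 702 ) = 54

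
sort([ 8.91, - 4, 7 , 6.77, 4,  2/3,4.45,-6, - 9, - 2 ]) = [  -  9,-6,-4, - 2, 2/3 , 4, 4.45, 6.77,7, 8.91 ]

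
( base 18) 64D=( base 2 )11111101101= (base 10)2029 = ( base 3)2210011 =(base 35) 1MY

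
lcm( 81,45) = 405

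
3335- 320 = 3015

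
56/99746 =28/49873 = 0.00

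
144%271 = 144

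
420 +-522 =-102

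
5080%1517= 529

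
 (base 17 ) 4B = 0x4F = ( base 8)117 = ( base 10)79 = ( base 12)67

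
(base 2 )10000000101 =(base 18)333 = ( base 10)1029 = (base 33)v6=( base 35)TE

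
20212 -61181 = -40969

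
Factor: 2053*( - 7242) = - 2^1 * 3^1*17^1*71^1*2053^1 = - 14867826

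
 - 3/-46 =3/46  =  0.07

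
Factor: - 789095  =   - 5^1*  97^1 * 1627^1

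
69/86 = 69/86=0.80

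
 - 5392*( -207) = 1116144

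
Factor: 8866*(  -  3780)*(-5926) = 2^4*3^3*5^1*7^1*11^1*13^1*31^1*2963^1 = 198600882480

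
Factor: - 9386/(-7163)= 2^1*19^1*29^( - 1)= 38/29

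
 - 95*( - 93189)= 8852955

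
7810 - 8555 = -745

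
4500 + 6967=11467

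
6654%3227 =200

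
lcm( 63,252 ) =252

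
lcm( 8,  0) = 0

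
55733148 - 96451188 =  - 40718040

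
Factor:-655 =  - 5^1*131^1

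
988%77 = 64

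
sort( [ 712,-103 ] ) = [  -  103,712 ] 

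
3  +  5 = 8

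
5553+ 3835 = 9388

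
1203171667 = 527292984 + 675878683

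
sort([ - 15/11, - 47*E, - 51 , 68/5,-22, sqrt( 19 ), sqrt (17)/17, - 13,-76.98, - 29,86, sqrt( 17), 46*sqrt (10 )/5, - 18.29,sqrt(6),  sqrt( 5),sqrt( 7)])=[ - 47*E, - 76.98, - 51,- 29,- 22, - 18.29, - 13, - 15/11,  sqrt(17) /17, sqrt(5), sqrt( 6),sqrt(7 ), sqrt( 17), sqrt(19 ),  68/5, 46*sqrt( 10 ) /5, 86 ] 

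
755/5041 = 755/5041 = 0.15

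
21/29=21/29 = 0.72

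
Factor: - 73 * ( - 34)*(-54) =-134028 = -2^2*3^3 * 17^1*73^1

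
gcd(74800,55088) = 176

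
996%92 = 76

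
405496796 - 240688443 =164808353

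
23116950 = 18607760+4509190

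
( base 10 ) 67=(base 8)103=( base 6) 151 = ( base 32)23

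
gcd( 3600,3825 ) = 225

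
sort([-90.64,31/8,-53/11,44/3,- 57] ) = [ -90.64, - 57,  -  53/11, 31/8,  44/3 ] 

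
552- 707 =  - 155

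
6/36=1/6=0.17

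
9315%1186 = 1013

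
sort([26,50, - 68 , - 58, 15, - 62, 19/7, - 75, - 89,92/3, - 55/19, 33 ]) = [ - 89, - 75, - 68,-62, - 58, -55/19, 19/7,15,26,92/3,33, 50] 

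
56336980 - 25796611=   30540369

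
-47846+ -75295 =  -  123141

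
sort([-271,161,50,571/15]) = [  -  271, 571/15,50, 161 ] 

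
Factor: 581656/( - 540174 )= - 290828/270087 = - 2^2*3^( - 1) * 197^ (-1)*457^ ( - 1)*72707^1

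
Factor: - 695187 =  - 3^2*77243^1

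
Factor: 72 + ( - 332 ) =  - 260 = - 2^2 * 5^1*13^1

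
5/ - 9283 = - 1 + 9278/9283 = - 0.00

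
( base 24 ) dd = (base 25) D0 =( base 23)e3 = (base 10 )325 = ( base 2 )101000101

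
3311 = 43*77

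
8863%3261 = 2341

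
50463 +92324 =142787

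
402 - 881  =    -  479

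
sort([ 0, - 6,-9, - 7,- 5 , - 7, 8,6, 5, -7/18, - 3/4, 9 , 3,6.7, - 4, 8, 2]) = [-9,  -  7,  -  7, - 6,-5, - 4, - 3/4,- 7/18,0, 2, 3, 5 , 6, 6.7,8, 8,9]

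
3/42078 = 1/14026 = 0.00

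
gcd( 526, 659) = 1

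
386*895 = 345470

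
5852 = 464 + 5388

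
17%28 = 17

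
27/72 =3/8 = 0.38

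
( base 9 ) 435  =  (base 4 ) 11210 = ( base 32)B4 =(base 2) 101100100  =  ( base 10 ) 356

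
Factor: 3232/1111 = 2^5*11^( -1 ) = 32/11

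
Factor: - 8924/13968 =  - 2^( - 2) * 3^( - 2 ) *23^1  =  - 23/36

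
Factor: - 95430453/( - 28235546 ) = 2^ ( - 1)* 3^1 * 14117773^( - 1 )*31810151^1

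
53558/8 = 6694 + 3/4 = 6694.75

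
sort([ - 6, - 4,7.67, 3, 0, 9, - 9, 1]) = [- 9,  -  6,-4 , 0,1, 3, 7.67 , 9]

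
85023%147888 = 85023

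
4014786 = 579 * 6934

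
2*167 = 334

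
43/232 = 43/232  =  0.19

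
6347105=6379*995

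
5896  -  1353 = 4543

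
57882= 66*877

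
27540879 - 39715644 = -12174765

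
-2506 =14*( - 179 )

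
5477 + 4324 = 9801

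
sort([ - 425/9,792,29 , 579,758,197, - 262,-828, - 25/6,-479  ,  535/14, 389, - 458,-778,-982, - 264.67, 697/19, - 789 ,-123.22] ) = [  -  982,-828,-789, -778, - 479 ,-458,-264.67, - 262,-123.22, - 425/9,- 25/6,  29, 697/19, 535/14,197,389,579,758, 792 ]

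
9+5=14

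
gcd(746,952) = 2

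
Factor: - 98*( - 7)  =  2^1 *7^3 = 686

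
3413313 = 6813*501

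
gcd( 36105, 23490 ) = 435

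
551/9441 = 551/9441 = 0.06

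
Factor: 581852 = 2^2*145463^1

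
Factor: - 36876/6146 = -6 = - 2^1 * 3^1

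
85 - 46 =39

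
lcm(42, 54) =378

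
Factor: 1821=3^1*607^1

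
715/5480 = 143/1096 = 0.13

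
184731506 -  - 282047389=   466778895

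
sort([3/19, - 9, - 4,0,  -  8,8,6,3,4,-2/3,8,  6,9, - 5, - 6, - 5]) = [-9,-8, - 6 ,  -  5,  -  5, - 4, - 2/3 , 0,3/19,3, 4,6, 6, 8,8,9 ] 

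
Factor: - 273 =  - 3^1*7^1*13^1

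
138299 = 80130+58169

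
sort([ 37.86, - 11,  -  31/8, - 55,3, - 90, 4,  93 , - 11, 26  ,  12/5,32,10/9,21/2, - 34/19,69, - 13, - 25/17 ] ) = [ - 90,-55, -13, - 11, - 11, - 31/8, - 34/19, - 25/17,10/9,12/5,3,4,  21/2, 26,32,37.86, 69,93 ] 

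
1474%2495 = 1474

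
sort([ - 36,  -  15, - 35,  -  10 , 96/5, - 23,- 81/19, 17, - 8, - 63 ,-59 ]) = [ - 63 , - 59 , - 36, - 35, - 23 , - 15, - 10, - 8, - 81/19 , 17, 96/5] 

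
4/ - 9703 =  - 4/9703 = - 0.00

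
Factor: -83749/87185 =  - 5^ (- 1)*7^( - 1)*47^( - 1 )*53^( - 1)*89^1*941^1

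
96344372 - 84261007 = 12083365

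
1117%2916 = 1117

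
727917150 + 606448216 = 1334365366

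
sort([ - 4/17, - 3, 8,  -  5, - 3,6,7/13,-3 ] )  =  [ - 5, - 3, - 3, - 3, - 4/17,7/13,6,8 ]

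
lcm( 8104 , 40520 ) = 40520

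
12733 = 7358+5375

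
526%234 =58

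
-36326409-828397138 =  - 864723547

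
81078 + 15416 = 96494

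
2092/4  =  523 = 523.00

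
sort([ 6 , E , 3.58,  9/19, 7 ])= [ 9/19 , E,3.58  ,  6, 7 ] 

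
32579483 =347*93889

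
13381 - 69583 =-56202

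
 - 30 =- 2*15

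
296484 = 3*98828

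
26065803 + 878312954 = 904378757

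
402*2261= 908922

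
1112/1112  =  1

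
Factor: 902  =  2^1*11^1*41^1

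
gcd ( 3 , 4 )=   1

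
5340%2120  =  1100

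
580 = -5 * ( - 116)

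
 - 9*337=-3033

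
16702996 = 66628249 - 49925253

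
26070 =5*5214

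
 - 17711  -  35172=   -  52883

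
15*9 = 135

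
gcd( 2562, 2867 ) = 61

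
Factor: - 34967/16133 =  - 479/221 = - 13^( - 1 )*17^( - 1)*479^1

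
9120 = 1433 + 7687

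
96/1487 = 96/1487 = 0.06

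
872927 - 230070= 642857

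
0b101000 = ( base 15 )2a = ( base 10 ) 40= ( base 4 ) 220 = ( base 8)50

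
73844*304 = 22448576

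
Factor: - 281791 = -281791^1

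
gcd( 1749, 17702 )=53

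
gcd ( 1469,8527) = 1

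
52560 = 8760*6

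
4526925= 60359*75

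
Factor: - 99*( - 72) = 2^3 * 3^4*11^1 = 7128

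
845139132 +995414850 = 1840553982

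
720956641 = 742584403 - 21627762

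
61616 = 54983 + 6633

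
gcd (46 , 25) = 1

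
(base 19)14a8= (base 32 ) 89L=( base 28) anh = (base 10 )8501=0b10000100110101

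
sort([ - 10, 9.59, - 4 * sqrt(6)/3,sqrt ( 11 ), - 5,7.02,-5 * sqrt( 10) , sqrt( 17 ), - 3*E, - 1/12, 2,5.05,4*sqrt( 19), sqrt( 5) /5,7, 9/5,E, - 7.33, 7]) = [-5*sqrt( 10), - 10, - 3 * E, - 7.33, - 5,-4*sqrt( 6 )/3, - 1/12, sqrt( 5 ) /5, 9/5, 2, E,  sqrt( 11 ), sqrt ( 17 ),5.05, 7,7, 7.02,9.59,4*sqrt(19) ]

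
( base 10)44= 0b101100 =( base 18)28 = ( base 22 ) 20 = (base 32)1c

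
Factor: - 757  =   - 757^1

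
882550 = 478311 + 404239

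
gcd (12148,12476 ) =4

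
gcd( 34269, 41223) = 3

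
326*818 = 266668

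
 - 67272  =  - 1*67272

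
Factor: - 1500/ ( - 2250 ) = 2/3 = 2^1*3^(-1 )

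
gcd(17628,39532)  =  4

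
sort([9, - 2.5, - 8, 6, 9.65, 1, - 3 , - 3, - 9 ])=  [  -  9,  -  8, - 3, - 3, - 2.5, 1,6,9,9.65]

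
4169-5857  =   - 1688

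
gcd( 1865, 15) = 5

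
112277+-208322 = -96045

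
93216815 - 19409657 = 73807158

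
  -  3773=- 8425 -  - 4652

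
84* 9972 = 837648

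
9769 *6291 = 61456779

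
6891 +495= 7386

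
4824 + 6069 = 10893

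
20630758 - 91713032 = -71082274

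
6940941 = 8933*777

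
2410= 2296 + 114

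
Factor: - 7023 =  - 3^1*2341^1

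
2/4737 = 2/4737  =  0.00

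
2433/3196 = 2433/3196 = 0.76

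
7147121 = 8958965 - 1811844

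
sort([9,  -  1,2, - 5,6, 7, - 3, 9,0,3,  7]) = [ - 5 , - 3, - 1,0,2,3,6,7, 7,9 , 9]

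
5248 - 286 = 4962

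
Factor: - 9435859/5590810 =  -2^( - 1)* 5^( - 1) * 559081^(-1) * 9435859^1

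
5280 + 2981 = 8261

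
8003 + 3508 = 11511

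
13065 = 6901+6164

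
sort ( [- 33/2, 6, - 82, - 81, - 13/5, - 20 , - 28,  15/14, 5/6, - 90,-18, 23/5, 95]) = [ - 90,-82, - 81, - 28, - 20, - 18,  -  33/2, - 13/5,5/6 , 15/14 , 23/5,  6,95]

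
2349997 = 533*4409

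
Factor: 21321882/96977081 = 2^1*3^2*1489^ ( - 1) * 65129^( - 1)*1184549^1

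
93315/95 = 18663/19 = 982.26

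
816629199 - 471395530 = 345233669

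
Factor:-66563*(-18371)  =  1222828873 = 7^1 *37^1*257^1*18371^1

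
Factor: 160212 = 2^2*3^1*13^2*79^1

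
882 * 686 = 605052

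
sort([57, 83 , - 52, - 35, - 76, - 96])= [ - 96, - 76 , - 52, - 35, 57, 83]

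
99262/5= 19852 + 2/5  =  19852.40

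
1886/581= 1886/581 = 3.25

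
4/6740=1/1685=0.00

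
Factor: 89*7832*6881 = 2^3*7^1*11^1*89^2*983^1 =4796387288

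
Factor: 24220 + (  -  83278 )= - 59058 = -  2^1*3^2*17^1 * 193^1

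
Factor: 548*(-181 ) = - 2^2*137^1*181^1 = - 99188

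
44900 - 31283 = 13617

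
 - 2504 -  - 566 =-1938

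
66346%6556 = 786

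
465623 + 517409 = 983032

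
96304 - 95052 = 1252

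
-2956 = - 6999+4043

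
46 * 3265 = 150190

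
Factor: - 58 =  - 2^1*29^1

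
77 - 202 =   -  125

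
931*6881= 6406211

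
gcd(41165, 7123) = 1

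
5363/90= 59 + 53/90 = 59.59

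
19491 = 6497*3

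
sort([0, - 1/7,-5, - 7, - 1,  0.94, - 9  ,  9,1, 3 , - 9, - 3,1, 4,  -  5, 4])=[ - 9, - 9, - 7 ,- 5,  -  5,-3,  -  1 ,-1/7 , 0,  0.94 , 1, 1,3, 4, 4, 9]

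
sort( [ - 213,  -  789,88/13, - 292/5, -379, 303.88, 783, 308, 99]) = [  -  789,-379,-213, - 292/5, 88/13, 99,303.88, 308, 783]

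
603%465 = 138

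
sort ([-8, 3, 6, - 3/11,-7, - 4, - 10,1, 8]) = [ - 10, - 8, - 7,-4, - 3/11, 1, 3, 6, 8]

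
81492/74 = 1101+9/37 = 1101.24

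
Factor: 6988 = 2^2*1747^1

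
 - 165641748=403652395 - 569294143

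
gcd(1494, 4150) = 166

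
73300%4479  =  1636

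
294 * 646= 189924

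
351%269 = 82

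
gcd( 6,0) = 6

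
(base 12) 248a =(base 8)10052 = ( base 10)4138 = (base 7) 15031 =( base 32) 41a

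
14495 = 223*65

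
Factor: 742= 2^1* 7^1*53^1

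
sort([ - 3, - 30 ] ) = [ - 30,  -  3 ] 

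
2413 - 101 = 2312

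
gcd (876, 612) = 12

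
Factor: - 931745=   -  5^1*307^1* 607^1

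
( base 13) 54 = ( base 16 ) 45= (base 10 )69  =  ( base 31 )27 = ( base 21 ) 36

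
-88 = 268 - 356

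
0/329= 0 = 0.00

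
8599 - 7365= 1234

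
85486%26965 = 4591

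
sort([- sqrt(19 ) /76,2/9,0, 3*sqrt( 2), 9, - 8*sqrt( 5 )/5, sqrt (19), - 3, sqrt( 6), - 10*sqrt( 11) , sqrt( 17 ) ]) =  [ - 10*sqrt (11), - 8*sqrt( 5)/5, - 3, - sqrt(19)/76, 0, 2/9,sqrt( 6), sqrt( 17), 3* sqrt( 2), sqrt(19), 9]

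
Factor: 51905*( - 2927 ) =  - 151925935 = - 5^1*7^1 *1483^1*2927^1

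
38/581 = 38/581 = 0.07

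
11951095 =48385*247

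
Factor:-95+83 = -2^2*3^1 = - 12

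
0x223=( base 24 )mj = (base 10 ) 547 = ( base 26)l1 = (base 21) 151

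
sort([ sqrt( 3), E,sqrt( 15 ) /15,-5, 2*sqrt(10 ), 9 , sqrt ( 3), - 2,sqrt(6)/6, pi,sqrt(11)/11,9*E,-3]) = [-5, - 3, - 2,  sqrt( 15) /15,sqrt( 11 ) /11, sqrt ( 6 ) /6, sqrt (3 ) , sqrt( 3),E,  pi,  2 * sqrt ( 10), 9 , 9 * E]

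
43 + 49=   92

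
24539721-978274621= - 953734900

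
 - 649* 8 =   -  5192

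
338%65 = 13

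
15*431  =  6465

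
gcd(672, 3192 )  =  168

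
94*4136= 388784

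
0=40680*0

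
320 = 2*160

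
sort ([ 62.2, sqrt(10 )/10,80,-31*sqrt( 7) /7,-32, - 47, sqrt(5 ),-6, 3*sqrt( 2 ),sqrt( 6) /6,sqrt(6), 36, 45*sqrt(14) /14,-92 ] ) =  [-92, -47, - 32, - 31*sqrt(7)/7 , - 6,sqrt( 10)/10,sqrt(6) /6, sqrt(5 ), sqrt(6 ), 3 * sqrt(2), 45*sqrt( 14) /14,36, 62.2, 80 ]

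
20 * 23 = 460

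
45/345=3/23 = 0.13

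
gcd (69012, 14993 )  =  1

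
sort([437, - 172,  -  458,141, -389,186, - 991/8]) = [ - 458,- 389 ,-172, - 991/8, 141,186, 437 ] 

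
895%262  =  109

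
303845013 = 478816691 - 174971678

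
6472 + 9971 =16443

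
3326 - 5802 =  - 2476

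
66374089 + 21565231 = 87939320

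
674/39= 674/39 = 17.28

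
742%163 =90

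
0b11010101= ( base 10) 213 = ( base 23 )96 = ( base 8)325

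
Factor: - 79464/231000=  - 43/125 = - 5^ (-3 )*43^1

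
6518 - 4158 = 2360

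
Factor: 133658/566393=2^1*7^1 * 9547^1*566393^( - 1)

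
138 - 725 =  - 587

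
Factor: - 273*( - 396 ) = 2^2 * 3^3*7^1*11^1*13^1=108108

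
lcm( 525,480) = 16800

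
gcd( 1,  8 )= 1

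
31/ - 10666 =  - 1+10635/10666 = -0.00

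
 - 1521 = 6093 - 7614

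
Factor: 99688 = 2^3*17^1*733^1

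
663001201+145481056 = 808482257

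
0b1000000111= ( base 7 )1341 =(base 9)636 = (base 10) 519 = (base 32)g7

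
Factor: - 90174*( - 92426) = 8334422124 = 2^2*3^1*7^1*19^1*37^1*113^1* 1249^1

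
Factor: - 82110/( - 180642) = 5^1*11^ ( - 1) = 5/11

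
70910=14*5065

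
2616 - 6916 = -4300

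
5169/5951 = 5169/5951  =  0.87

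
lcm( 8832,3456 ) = 79488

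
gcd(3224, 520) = 104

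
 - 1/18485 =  - 1+18484/18485 = -0.00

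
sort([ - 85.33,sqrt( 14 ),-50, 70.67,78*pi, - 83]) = [-85.33, - 83, - 50, sqrt( 14 ),70.67,78*pi ] 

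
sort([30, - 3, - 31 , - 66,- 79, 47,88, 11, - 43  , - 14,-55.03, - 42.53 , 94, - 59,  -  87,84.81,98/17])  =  [ - 87, - 79, - 66, - 59, - 55.03,  -  43 , - 42.53, - 31, - 14 ,- 3, 98/17,11,  30, 47 , 84.81,  88,94]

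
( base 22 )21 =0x2d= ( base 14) 33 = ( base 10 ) 45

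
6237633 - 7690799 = -1453166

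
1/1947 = 1/1947  =  0.00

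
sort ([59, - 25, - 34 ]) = [ - 34, - 25, 59 ] 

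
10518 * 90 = 946620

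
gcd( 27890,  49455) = 5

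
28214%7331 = 6221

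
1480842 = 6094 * 243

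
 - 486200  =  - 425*1144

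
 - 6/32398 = -1  +  16196/16199 = - 0.00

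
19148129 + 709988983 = 729137112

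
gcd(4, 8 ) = 4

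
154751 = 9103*17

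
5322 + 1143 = 6465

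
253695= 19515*13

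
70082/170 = 35041/85 =412.25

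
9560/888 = 10  +  85/111 =10.77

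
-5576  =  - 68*82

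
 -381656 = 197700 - 579356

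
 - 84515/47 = - 1799 + 38/47=- 1798.19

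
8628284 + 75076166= 83704450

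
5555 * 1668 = 9265740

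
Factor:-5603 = -13^1*431^1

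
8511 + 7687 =16198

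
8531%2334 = 1529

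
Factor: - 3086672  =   -2^4 * 192917^1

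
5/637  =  5/637 = 0.01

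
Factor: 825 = 3^1*5^2 *11^1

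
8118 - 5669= 2449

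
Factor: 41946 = 2^1*3^1*6991^1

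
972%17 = 3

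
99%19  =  4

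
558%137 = 10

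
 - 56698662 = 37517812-94216474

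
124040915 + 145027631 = 269068546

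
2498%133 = 104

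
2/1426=1/713 = 0.00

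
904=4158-3254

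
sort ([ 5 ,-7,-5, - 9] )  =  [  -  9,-7,-5,5]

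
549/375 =183/125 = 1.46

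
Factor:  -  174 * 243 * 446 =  - 18857772 = - 2^2 * 3^6*29^1*223^1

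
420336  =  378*1112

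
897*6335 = 5682495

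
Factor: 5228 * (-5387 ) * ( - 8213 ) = 2^2*43^1 * 191^1 * 1307^1* 5387^1 = 231304657268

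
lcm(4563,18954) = 246402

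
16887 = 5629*3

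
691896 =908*762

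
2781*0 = 0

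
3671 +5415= 9086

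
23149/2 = 23149/2= 11574.50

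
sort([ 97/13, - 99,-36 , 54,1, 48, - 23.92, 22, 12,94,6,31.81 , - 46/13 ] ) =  [ - 99, - 36,-23.92,-46/13 , 1 , 6,97/13,12, 22,31.81, 48, 54,94]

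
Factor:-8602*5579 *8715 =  - 418237712970 = -2^1*3^1*5^1*7^2*11^1*17^1*23^1 * 83^1 * 797^1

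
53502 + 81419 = 134921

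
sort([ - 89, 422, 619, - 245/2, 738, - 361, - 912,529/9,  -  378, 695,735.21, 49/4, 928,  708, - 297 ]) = [ - 912, - 378, - 361, - 297,-245/2,-89,49/4, 529/9, 422,619,695, 708 , 735.21,738, 928]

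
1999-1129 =870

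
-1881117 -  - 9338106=7456989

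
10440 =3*3480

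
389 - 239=150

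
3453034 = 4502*767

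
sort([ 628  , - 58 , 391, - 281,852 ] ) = [-281,-58, 391,  628,852 ]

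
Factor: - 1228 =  - 2^2*307^1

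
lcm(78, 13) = 78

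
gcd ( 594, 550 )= 22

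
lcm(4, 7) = 28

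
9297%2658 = 1323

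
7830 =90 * 87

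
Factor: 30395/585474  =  2^( - 1 )*3^( - 1 )*5^1*6079^1*97579^ ( - 1) 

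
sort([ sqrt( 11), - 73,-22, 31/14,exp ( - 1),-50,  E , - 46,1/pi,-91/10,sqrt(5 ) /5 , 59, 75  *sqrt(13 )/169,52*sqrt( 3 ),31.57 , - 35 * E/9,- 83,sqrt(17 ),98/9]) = [ - 83,- 73, - 50 , - 46, - 22, - 35*E/9, - 91/10,  1/pi,  exp( - 1 ),  sqrt( 5) /5,75*sqrt( 13)/169,31/14, E, sqrt (11), sqrt(17), 98/9, 31.57, 59,  52*sqrt( 3 ) ] 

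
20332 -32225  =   - 11893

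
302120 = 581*520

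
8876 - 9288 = -412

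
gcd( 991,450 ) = 1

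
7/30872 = 7/30872= 0.00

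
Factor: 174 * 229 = 39846= 2^1*3^1*29^1*229^1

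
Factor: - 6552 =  - 2^3*3^2*7^1*13^1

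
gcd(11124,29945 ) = 1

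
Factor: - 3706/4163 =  - 2^1*17^1 * 23^(-1 ) * 109^1* 181^( - 1)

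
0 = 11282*0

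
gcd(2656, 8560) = 16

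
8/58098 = 4/29049 = 0.00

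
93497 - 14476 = 79021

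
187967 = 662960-474993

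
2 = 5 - 3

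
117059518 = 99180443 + 17879075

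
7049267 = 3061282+3987985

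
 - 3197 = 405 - 3602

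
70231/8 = 8778 +7/8 = 8778.88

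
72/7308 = 2/203 =0.01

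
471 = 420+51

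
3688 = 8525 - 4837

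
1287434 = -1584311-  -  2871745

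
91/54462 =91/54462 = 0.00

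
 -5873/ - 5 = 1174+3/5 = 1174.60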